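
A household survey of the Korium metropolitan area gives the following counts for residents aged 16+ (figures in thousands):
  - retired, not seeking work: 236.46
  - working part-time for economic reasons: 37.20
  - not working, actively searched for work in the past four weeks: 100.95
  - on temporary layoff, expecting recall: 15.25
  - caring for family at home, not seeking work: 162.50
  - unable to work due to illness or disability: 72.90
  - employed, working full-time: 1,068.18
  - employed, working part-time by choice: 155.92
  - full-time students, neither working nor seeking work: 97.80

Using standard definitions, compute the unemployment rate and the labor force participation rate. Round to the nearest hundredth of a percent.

Unemployment rate ≈ 8.44%; labor force participation rate ≈ 70.74%.

Employed = 37.20 + 1,068.18 + 155.92 = 1,261.30 thousand (anyone who worked, including part-time for economic reasons, counts as employed).
Unemployed = 100.95 + 15.25 = 116.20 thousand (jobless and actively searching, or on temporary layoff).
Labor force = 1,261.30 + 116.20 = 1,377.50 thousand.
Not in labor force = 236.46 + 162.50 + 72.90 + 97.80 = 569.66 thousand (those not working and not actively searching are outside the labor force).
Civilian working-age population = 1,377.50 + 569.66 = 1,947.16 thousand.
Unemployment rate = 116.20 / 1,377.50 = 8.44%.
Labor force participation rate = 1,377.50 / 1,947.16 = 70.74%.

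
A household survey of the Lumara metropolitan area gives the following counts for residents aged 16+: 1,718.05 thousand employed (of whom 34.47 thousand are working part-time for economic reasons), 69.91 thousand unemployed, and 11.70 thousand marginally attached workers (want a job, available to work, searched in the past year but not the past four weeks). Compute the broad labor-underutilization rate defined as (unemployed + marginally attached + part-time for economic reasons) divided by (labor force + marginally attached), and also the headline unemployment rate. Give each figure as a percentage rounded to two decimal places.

Labor force = 1,718.05 + 69.91 = 1,787.96 thousand.
Numerator = 69.91 + 11.70 + 34.47 = 116.08 thousand.
Denominator = 1,787.96 + 11.70 = 1,799.66 thousand.
Broad rate = 116.08 / 1,799.66 = 6.45%.
Headline unemployment rate = 69.91 / 1,787.96 = 3.91%.

Broad underutilization rate ≈ 6.45%; headline unemployment rate ≈ 3.91%.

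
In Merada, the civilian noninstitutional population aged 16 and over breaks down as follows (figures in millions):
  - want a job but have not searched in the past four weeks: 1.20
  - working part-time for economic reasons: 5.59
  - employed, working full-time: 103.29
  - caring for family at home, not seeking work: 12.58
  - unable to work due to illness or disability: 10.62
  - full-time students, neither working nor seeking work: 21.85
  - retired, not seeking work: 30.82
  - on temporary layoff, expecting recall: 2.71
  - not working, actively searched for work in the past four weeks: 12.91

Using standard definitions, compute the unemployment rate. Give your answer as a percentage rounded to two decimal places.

Employed = 5.59 + 103.29 = 108.88 million (anyone who worked, including part-time for economic reasons, counts as employed).
Unemployed = 2.71 + 12.91 = 15.62 million (jobless and actively searching, or on temporary layoff).
Labor force = 108.88 + 15.62 = 124.50 million.
Unemployment rate = 15.62 / 124.50 = 12.55%.

Unemployment rate ≈ 12.55%.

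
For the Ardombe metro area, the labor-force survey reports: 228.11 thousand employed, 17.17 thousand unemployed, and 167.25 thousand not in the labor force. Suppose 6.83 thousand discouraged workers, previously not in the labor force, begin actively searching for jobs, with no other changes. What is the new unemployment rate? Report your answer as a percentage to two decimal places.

Initially, labor force = 228.11 + 17.17 = 245.28 thousand, so u = 17.17/245.28 = 7.00%.
After the change, unemployed and labor force both rise by 6.83 → E = 228.11, U = 24.00, labor force = 252.11 thousand.
New unemployment rate = 24.00 / 252.11 = 9.52%.

New unemployment rate ≈ 9.52%.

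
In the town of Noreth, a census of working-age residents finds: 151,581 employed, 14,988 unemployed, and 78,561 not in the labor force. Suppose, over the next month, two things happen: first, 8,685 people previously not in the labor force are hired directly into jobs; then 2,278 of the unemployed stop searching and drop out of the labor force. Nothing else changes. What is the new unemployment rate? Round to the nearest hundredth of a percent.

Initially, labor force = 151,581 + 14,988 = 166,569, so u = 14,988/166,569 = 9.00%.
After the first change, employed and labor force both rise by 8,685; unemployed unchanged → E = 160,266, U = 14,988, labor force = 175,254.
After the second change, unemployed and labor force both fall by 2,278 → E = 160,266, U = 12,710, labor force = 172,976.
New unemployment rate = 12,710 / 172,976 = 7.35%.

New unemployment rate ≈ 7.35%.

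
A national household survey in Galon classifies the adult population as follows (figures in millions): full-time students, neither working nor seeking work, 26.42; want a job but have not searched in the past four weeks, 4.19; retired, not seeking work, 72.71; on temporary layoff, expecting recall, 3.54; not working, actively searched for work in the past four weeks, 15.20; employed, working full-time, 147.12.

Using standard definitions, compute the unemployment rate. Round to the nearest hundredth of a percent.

Employed = 147.12 million.
Unemployed = 3.54 + 15.20 = 18.74 million (jobless and actively searching, or on temporary layoff).
Labor force = 147.12 + 18.74 = 165.86 million.
Unemployment rate = 18.74 / 165.86 = 11.30%.

Unemployment rate ≈ 11.30%.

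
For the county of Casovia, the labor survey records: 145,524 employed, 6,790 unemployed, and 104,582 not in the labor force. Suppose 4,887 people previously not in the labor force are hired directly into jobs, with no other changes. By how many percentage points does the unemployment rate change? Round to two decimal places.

The unemployment rate changes by −0.14 percentage points.

Initially, labor force = 145,524 + 6,790 = 152,314, so u = 6,790/152,314 = 4.46%.
After the change, employed and labor force both rise by 4,887; unemployed unchanged → E = 150,411, U = 6,790, labor force = 157,201.
New unemployment rate = 6,790 / 157,201 = 4.32%.
Change = 4.32% − 4.46% = −0.14 percentage points.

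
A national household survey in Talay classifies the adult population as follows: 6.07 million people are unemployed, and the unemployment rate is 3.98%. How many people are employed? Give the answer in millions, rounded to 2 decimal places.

About 146.44 million are employed.

Labor force = U / u = 6.07 / 0.0398 ≈ 152.51 million.
Employed = labor force − unemployed = 152.51 − 6.07 = 146.44 million.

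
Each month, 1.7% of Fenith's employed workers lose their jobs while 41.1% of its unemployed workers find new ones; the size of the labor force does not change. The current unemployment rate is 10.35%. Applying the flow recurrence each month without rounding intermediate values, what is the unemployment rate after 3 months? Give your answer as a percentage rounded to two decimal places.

Unemployment rate after three months ≈ 5.17%.

With a fixed labor force, u_{t+1} = u_t + s·(1−u_t) − f·u_t = u_t·(1−s−f) + s.
Here 1−s−f = 0.572 and s = 0.017.
u_1 = 0.103500 × 0.572 + 0.017 = 0.076202.
u_2 = 0.076202 × 0.572 + 0.017 = 0.060588.
u_3 = 0.060588 × 0.572 + 0.017 = 0.051656.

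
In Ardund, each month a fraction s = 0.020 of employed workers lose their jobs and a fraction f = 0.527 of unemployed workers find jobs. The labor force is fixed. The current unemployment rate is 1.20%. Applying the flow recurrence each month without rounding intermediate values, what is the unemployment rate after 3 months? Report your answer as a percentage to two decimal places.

Unemployment rate after three months ≈ 3.43%.

With a fixed labor force, u_{t+1} = u_t + s·(1−u_t) − f·u_t = u_t·(1−s−f) + s.
Here 1−s−f = 0.453 and s = 0.020.
u_1 = 0.012000 × 0.453 + 0.020 = 0.025436.
u_2 = 0.025436 × 0.453 + 0.020 = 0.031523.
u_3 = 0.031523 × 0.453 + 0.020 = 0.034280.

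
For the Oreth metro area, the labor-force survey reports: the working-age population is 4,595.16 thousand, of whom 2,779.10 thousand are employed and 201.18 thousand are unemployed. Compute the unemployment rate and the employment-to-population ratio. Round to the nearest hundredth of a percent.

Unemployment rate ≈ 6.75%; employment-population ratio ≈ 60.48%.

Labor force = employed + unemployed = 2,779.10 + 201.18 = 2,980.28 thousand.
Unemployment rate = 201.18 / 2,980.28 = 6.75%.
Employment-population ratio = 2,779.10 / 4,595.16 = 60.48%.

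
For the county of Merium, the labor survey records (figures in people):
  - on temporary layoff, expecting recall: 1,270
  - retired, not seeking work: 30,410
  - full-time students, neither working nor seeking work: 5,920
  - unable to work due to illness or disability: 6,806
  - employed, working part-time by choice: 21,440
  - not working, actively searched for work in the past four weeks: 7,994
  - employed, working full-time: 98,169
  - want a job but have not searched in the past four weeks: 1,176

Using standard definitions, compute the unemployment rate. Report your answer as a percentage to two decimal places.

Unemployment rate ≈ 7.19%.

Employed = 21,440 + 98,169 = 119,609.
Unemployed = 1,270 + 7,994 = 9,264 (jobless and actively searching, or on temporary layoff).
Labor force = 119,609 + 9,264 = 128,873.
Unemployment rate = 9,264 / 128,873 = 7.19%.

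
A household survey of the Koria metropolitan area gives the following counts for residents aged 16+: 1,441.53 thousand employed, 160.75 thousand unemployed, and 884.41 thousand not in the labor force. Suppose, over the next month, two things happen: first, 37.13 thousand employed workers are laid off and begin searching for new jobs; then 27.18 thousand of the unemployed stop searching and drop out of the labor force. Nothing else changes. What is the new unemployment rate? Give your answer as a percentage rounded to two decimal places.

Initially, labor force = 1,441.53 + 160.75 = 1,602.28 thousand, so u = 160.75/1,602.28 = 10.03%.
After the first change, employed falls and unemployed rises by 37.13; labor force unchanged → E = 1,404.40, U = 197.88, labor force = 1,602.28 thousand.
After the second change, unemployed and labor force both fall by 27.18 → E = 1,404.40, U = 170.70, labor force = 1,575.10 thousand.
New unemployment rate = 170.70 / 1,575.10 = 10.84%.

New unemployment rate ≈ 10.84%.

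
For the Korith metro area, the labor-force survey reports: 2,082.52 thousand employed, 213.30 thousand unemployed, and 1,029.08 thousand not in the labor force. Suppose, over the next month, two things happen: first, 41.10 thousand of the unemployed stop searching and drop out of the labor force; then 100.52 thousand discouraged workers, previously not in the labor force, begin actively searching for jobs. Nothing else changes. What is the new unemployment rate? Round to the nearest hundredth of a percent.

New unemployment rate ≈ 11.58%.

Initially, labor force = 2,082.52 + 213.30 = 2,295.82 thousand, so u = 213.30/2,295.82 = 9.29%.
After the first change, unemployed and labor force both fall by 41.10 → E = 2,082.52, U = 172.20, labor force = 2,254.72 thousand.
After the second change, unemployed and labor force both rise by 100.52 → E = 2,082.52, U = 272.72, labor force = 2,355.24 thousand.
New unemployment rate = 272.72 / 2,355.24 = 11.58%.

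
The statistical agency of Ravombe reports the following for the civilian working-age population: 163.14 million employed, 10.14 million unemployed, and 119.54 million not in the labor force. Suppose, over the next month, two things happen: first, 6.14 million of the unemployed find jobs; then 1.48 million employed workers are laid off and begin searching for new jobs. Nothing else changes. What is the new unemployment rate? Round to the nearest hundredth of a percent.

Initially, labor force = 163.14 + 10.14 = 173.28 million, so u = 10.14/173.28 = 5.85%.
After the first change, unemployed falls and employed rises by 6.14; labor force unchanged → E = 169.28, U = 4.00, labor force = 173.28 million.
After the second change, employed falls and unemployed rises by 1.48; labor force unchanged → E = 167.80, U = 5.48, labor force = 173.28 million.
New unemployment rate = 5.48 / 173.28 = 3.16%.

New unemployment rate ≈ 3.16%.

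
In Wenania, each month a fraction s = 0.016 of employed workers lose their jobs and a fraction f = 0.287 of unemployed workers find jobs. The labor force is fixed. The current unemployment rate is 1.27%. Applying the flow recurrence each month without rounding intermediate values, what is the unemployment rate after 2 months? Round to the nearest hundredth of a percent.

With a fixed labor force, u_{t+1} = u_t + s·(1−u_t) − f·u_t = u_t·(1−s−f) + s.
Here 1−s−f = 0.697 and s = 0.016.
u_1 = 0.012700 × 0.697 + 0.016 = 0.024852.
u_2 = 0.024852 × 0.697 + 0.016 = 0.033322.

Unemployment rate after two months ≈ 3.33%.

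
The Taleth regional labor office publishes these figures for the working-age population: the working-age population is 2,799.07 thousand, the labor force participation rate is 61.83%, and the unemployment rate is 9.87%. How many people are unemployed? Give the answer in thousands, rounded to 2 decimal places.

About 170.82 thousand are unemployed.

Labor force = 0.6183 × 2,799.07 = 1,730.66 thousand.
Unemployed = 0.0987 × 1,730.66 ≈ 170.82 thousand.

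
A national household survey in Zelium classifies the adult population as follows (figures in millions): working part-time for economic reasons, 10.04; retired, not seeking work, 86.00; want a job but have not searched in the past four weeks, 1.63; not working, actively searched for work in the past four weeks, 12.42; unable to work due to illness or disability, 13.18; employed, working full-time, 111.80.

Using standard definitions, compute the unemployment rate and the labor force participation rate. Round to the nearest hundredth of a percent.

Unemployment rate ≈ 9.25%; labor force participation rate ≈ 57.11%.

Employed = 10.04 + 111.80 = 121.84 million (anyone who worked, including part-time for economic reasons, counts as employed).
Unemployed = 12.42 million.
Labor force = 121.84 + 12.42 = 134.26 million.
Not in labor force = 86.00 + 1.63 + 13.18 = 100.81 million (those not working and not actively searching are outside the labor force — including those who want a job but have given up searching).
Civilian working-age population = 134.26 + 100.81 = 235.07 million.
Unemployment rate = 12.42 / 134.26 = 9.25%.
Labor force participation rate = 134.26 / 235.07 = 57.11%.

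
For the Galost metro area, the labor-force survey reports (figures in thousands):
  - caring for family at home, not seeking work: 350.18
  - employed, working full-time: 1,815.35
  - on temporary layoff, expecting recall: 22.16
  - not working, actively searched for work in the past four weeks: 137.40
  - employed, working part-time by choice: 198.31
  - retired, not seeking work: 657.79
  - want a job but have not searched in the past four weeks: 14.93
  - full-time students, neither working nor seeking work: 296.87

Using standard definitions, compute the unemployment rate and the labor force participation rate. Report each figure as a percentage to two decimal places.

Unemployment rate ≈ 7.34%; labor force participation rate ≈ 62.22%.

Employed = 1,815.35 + 198.31 = 2,013.66 thousand.
Unemployed = 22.16 + 137.40 = 159.56 thousand (jobless and actively searching, or on temporary layoff).
Labor force = 2,013.66 + 159.56 = 2,173.22 thousand.
Not in labor force = 350.18 + 657.79 + 14.93 + 296.87 = 1,319.77 thousand (those not working and not actively searching are outside the labor force — including those who want a job but have given up searching).
Civilian working-age population = 2,173.22 + 1,319.77 = 3,492.99 thousand.
Unemployment rate = 159.56 / 2,173.22 = 7.34%.
Labor force participation rate = 2,173.22 / 3,492.99 = 62.22%.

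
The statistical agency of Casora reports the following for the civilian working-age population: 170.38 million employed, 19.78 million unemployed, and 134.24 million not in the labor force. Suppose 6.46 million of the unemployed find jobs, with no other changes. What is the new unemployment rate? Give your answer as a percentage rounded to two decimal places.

Initially, labor force = 170.38 + 19.78 = 190.16 million, so u = 19.78/190.16 = 10.40%.
After the change, unemployed falls and employed rises by 6.46; labor force unchanged → E = 176.84, U = 13.32, labor force = 190.16 million.
New unemployment rate = 13.32 / 190.16 = 7.00%.

New unemployment rate ≈ 7.00%.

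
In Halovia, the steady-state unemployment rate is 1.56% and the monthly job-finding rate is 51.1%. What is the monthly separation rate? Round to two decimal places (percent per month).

From u* = s/(s+f): s = u·f/(1−u).
s = 0.0156 × 51.1 / (1 − 0.0156) = 0.7972 / 0.9844 ≈ 0.81% per month.

Separation rate ≈ 0.81% per month.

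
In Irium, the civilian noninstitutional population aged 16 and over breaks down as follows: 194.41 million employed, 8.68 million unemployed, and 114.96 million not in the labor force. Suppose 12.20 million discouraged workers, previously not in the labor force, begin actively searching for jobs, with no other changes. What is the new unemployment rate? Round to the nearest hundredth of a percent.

Initially, labor force = 194.41 + 8.68 = 203.09 million, so u = 8.68/203.09 = 4.27%.
After the change, unemployed and labor force both rise by 12.20 → E = 194.41, U = 20.88, labor force = 215.29 million.
New unemployment rate = 20.88 / 215.29 = 9.70%.

New unemployment rate ≈ 9.70%.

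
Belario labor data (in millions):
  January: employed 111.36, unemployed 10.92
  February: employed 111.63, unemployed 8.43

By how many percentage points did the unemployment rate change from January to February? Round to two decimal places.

The unemployment rate changed by −1.91 percentage points.

January: labor force = 111.36 + 10.92 = 122.28; u = 10.92/122.28 = 8.93%.
February: labor force = 111.63 + 8.43 = 120.06; u = 8.43/120.06 = 7.02%.
Change = 7.02% − 8.93% = −1.91 pp.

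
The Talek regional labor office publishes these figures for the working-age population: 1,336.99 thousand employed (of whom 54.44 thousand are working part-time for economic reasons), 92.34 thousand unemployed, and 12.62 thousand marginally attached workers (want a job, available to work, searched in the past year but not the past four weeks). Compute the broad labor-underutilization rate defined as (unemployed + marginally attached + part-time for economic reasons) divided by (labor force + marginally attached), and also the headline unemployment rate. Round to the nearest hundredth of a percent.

Labor force = 1,336.99 + 92.34 = 1,429.33 thousand.
Numerator = 92.34 + 12.62 + 54.44 = 159.40 thousand.
Denominator = 1,429.33 + 12.62 = 1,441.95 thousand.
Broad rate = 159.40 / 1,441.95 = 11.05%.
Headline unemployment rate = 92.34 / 1,429.33 = 6.46%.

Broad underutilization rate ≈ 11.05%; headline unemployment rate ≈ 6.46%.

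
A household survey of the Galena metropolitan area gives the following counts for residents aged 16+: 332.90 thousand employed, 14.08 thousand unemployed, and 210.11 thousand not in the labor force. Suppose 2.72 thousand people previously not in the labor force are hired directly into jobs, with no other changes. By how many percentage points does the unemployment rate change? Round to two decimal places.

The unemployment rate changes by −0.03 percentage points.

Initially, labor force = 332.90 + 14.08 = 346.98 thousand, so u = 14.08/346.98 = 4.06%.
After the change, employed and labor force both rise by 2.72; unemployed unchanged → E = 335.62, U = 14.08, labor force = 349.70 thousand.
New unemployment rate = 14.08 / 349.70 = 4.03%.
Change = 4.03% − 4.06% = −0.03 percentage points.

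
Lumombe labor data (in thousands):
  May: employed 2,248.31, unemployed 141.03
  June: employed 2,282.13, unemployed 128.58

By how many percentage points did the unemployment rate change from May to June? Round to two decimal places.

The unemployment rate changed by −0.57 percentage points.

May: labor force = 2,248.31 + 141.03 = 2,389.34; u = 141.03/2,389.34 = 5.90%.
June: labor force = 2,282.13 + 128.58 = 2,410.71; u = 128.58/2,410.71 = 5.33%.
Change = 5.33% − 5.90% = −0.57 pp.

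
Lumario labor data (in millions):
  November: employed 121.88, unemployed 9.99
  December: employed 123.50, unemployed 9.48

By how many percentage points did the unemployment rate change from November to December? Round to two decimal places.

The unemployment rate changed by −0.45 percentage points.

November: labor force = 121.88 + 9.99 = 131.87; u = 9.99/131.87 = 7.58%.
December: labor force = 123.50 + 9.48 = 132.98; u = 9.48/132.98 = 7.13%.
Change = 7.13% − 7.58% = −0.45 pp.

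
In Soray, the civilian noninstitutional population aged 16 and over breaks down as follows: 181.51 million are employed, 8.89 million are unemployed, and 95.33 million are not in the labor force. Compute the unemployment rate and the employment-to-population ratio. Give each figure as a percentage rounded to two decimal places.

Unemployment rate ≈ 4.67%; employment-population ratio ≈ 63.53%.

Labor force = employed + unemployed = 181.51 + 8.89 = 190.40 million.
Working-age population = 190.40 + 95.33 = 285.73 million.
Unemployment rate = 8.89 / 190.40 = 4.67%.
Employment-population ratio = 181.51 / 285.73 = 63.53%.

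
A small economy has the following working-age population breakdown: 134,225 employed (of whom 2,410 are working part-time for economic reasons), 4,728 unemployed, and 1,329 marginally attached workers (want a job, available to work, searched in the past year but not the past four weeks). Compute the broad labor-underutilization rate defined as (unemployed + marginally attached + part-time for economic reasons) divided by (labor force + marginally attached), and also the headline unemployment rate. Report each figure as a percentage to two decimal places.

Broad underutilization rate ≈ 6.04%; headline unemployment rate ≈ 3.40%.

Labor force = 134,225 + 4,728 = 138,953.
Numerator = 4,728 + 1,329 + 2,410 = 8,467.
Denominator = 138,953 + 1,329 = 140,282.
Broad rate = 8,467 / 140,282 = 6.04%.
Headline unemployment rate = 4,728 / 138,953 = 3.40%.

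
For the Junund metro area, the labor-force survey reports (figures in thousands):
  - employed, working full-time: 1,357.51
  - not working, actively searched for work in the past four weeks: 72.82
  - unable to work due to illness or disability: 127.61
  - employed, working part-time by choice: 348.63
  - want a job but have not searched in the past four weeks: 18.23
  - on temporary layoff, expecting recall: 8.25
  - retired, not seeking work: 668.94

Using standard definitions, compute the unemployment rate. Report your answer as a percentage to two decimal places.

Unemployment rate ≈ 4.54%.

Employed = 1,357.51 + 348.63 = 1,706.14 thousand.
Unemployed = 72.82 + 8.25 = 81.07 thousand (jobless and actively searching, or on temporary layoff).
Labor force = 1,706.14 + 81.07 = 1,787.21 thousand.
Unemployment rate = 81.07 / 1,787.21 = 4.54%.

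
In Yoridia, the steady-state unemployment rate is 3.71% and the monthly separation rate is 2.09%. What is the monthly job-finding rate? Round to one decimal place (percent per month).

Job-finding rate ≈ 54.2% per month.

From u* = s/(s+f): f = s·(1−u)/u.
f = 2.09 × (1 − 0.0371) / 0.0371 = 2.0125 / 0.0371 ≈ 54.2% per month.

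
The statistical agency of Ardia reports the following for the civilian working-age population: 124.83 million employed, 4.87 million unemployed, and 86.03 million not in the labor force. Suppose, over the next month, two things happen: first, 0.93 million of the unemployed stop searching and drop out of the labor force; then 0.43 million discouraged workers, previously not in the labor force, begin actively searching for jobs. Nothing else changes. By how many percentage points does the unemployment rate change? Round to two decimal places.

The unemployment rate changes by −0.37 percentage points.

Initially, labor force = 124.83 + 4.87 = 129.70 million, so u = 4.87/129.70 = 3.75%.
After the first change, unemployed and labor force both fall by 0.93 → E = 124.83, U = 3.94, labor force = 128.77 million.
After the second change, unemployed and labor force both rise by 0.43 → E = 124.83, U = 4.37, labor force = 129.20 million.
New unemployment rate = 4.37 / 129.20 = 3.38%.
Change = 3.38% − 3.75% = −0.37 percentage points.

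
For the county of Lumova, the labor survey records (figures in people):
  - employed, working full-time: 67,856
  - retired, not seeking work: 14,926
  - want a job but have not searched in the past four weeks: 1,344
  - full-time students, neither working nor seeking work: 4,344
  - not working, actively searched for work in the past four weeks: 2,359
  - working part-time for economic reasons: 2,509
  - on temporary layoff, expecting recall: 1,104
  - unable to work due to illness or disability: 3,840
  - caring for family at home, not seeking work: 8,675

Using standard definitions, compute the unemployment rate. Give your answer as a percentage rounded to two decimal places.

Unemployment rate ≈ 4.69%.

Employed = 67,856 + 2,509 = 70,365 (anyone who worked, including part-time for economic reasons, counts as employed).
Unemployed = 2,359 + 1,104 = 3,463 (jobless and actively searching, or on temporary layoff).
Labor force = 70,365 + 3,463 = 73,828.
Unemployment rate = 3,463 / 73,828 = 4.69%.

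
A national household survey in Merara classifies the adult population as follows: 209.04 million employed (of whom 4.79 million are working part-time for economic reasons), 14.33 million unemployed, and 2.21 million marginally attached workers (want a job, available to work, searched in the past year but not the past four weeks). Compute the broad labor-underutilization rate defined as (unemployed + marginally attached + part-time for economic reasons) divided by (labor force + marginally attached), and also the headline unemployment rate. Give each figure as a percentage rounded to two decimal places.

Labor force = 209.04 + 14.33 = 223.37 million.
Numerator = 14.33 + 2.21 + 4.79 = 21.33 million.
Denominator = 223.37 + 2.21 = 225.58 million.
Broad rate = 21.33 / 225.58 = 9.46%.
Headline unemployment rate = 14.33 / 223.37 = 6.42%.

Broad underutilization rate ≈ 9.46%; headline unemployment rate ≈ 6.42%.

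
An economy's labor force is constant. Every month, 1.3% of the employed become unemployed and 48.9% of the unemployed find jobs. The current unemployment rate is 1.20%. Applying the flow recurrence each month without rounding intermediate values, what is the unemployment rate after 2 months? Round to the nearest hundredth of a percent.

With a fixed labor force, u_{t+1} = u_t + s·(1−u_t) − f·u_t = u_t·(1−s−f) + s.
Here 1−s−f = 0.498 and s = 0.013.
u_1 = 0.012000 × 0.498 + 0.013 = 0.018976.
u_2 = 0.018976 × 0.498 + 0.013 = 0.022450.

Unemployment rate after two months ≈ 2.25%.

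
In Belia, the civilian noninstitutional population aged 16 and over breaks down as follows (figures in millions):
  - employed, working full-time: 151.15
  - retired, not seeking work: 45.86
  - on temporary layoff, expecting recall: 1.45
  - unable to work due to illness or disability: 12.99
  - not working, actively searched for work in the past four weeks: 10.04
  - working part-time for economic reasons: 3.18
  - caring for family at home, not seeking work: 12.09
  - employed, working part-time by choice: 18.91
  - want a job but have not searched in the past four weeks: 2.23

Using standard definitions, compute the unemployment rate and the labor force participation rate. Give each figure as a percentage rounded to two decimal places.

Employed = 151.15 + 3.18 + 18.91 = 173.24 million (anyone who worked, including part-time for economic reasons, counts as employed).
Unemployed = 1.45 + 10.04 = 11.49 million (jobless and actively searching, or on temporary layoff).
Labor force = 173.24 + 11.49 = 184.73 million.
Not in labor force = 45.86 + 12.99 + 12.09 + 2.23 = 73.17 million (those not working and not actively searching are outside the labor force — including those who want a job but have given up searching).
Civilian working-age population = 184.73 + 73.17 = 257.90 million.
Unemployment rate = 11.49 / 184.73 = 6.22%.
Labor force participation rate = 184.73 / 257.90 = 71.63%.

Unemployment rate ≈ 6.22%; labor force participation rate ≈ 71.63%.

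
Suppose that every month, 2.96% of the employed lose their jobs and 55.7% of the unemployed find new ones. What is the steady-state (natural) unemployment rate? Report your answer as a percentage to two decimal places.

Steady-state unemployment rate ≈ 5.05%.

At steady state the flows balance: s·E = f·U, so U/(E+U) = s/(s+f).
u* = 2.96 / (2.96 + 55.7) = 2.96 / 58.66 = 5.05%.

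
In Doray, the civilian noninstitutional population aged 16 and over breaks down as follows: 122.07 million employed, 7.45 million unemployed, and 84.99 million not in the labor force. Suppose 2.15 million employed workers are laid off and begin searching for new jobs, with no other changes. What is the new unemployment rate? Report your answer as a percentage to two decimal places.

Initially, labor force = 122.07 + 7.45 = 129.52 million, so u = 7.45/129.52 = 5.75%.
After the change, employed falls and unemployed rises by 2.15; labor force unchanged → E = 119.92, U = 9.60, labor force = 129.52 million.
New unemployment rate = 9.60 / 129.52 = 7.41%.

New unemployment rate ≈ 7.41%.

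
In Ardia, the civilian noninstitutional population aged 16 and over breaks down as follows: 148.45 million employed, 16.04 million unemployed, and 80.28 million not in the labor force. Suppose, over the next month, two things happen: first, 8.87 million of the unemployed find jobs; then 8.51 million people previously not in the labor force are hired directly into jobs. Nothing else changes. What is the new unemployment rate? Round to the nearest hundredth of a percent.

New unemployment rate ≈ 4.14%.

Initially, labor force = 148.45 + 16.04 = 164.49 million, so u = 16.04/164.49 = 9.75%.
After the first change, unemployed falls and employed rises by 8.87; labor force unchanged → E = 157.32, U = 7.17, labor force = 164.49 million.
After the second change, employed and labor force both rise by 8.51; unemployed unchanged → E = 165.83, U = 7.17, labor force = 173.00 million.
New unemployment rate = 7.17 / 173.00 = 4.14%.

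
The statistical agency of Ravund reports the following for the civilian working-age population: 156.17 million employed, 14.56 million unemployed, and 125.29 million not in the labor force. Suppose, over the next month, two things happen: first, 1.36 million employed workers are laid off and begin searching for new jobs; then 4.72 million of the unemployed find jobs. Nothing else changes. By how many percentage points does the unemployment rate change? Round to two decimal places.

The unemployment rate changes by −1.97 percentage points.

Initially, labor force = 156.17 + 14.56 = 170.73 million, so u = 14.56/170.73 = 8.53%.
After the first change, employed falls and unemployed rises by 1.36; labor force unchanged → E = 154.81, U = 15.92, labor force = 170.73 million.
After the second change, unemployed falls and employed rises by 4.72; labor force unchanged → E = 159.53, U = 11.20, labor force = 170.73 million.
New unemployment rate = 11.20 / 170.73 = 6.56%.
Change = 6.56% − 8.53% = −1.97 percentage points.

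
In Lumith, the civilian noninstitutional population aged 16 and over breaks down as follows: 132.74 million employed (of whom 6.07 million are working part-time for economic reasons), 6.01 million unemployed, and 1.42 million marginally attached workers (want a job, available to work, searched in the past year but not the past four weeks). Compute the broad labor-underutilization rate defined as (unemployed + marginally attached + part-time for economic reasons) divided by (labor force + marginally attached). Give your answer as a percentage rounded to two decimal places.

Labor force = 132.74 + 6.01 = 138.75 million.
Numerator = 6.01 + 1.42 + 6.07 = 13.50 million.
Denominator = 138.75 + 1.42 = 140.17 million.
Broad rate = 13.50 / 140.17 = 9.63%.

Broad underutilization rate ≈ 9.63%.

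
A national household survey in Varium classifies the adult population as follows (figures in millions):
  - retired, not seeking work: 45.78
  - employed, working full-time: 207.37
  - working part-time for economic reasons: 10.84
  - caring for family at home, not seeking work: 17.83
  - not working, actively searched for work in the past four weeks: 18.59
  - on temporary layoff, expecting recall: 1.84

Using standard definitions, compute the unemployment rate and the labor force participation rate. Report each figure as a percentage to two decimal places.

Employed = 207.37 + 10.84 = 218.21 million (anyone who worked, including part-time for economic reasons, counts as employed).
Unemployed = 18.59 + 1.84 = 20.43 million (jobless and actively searching, or on temporary layoff).
Labor force = 218.21 + 20.43 = 238.64 million.
Not in labor force = 45.78 + 17.83 = 63.61 million (those not working and not actively searching are outside the labor force).
Civilian working-age population = 238.64 + 63.61 = 302.25 million.
Unemployment rate = 20.43 / 238.64 = 8.56%.
Labor force participation rate = 238.64 / 302.25 = 78.95%.

Unemployment rate ≈ 8.56%; labor force participation rate ≈ 78.95%.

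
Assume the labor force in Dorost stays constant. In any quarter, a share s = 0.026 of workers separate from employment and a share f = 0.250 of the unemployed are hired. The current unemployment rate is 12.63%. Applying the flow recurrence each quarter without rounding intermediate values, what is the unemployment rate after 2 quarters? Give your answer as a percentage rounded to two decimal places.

With a fixed labor force, u_{t+1} = u_t + s·(1−u_t) − f·u_t = u_t·(1−s−f) + s.
Here 1−s−f = 0.724 and s = 0.026.
u_1 = 0.126300 × 0.724 + 0.026 = 0.117441.
u_2 = 0.117441 × 0.724 + 0.026 = 0.111027.

Unemployment rate after two quarters ≈ 11.10%.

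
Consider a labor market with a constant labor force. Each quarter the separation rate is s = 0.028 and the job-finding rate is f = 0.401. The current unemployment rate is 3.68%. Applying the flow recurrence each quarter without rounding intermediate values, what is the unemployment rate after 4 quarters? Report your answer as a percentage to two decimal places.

Unemployment rate after four quarters ≈ 6.22%.

With a fixed labor force, u_{t+1} = u_t + s·(1−u_t) − f·u_t = u_t·(1−s−f) + s.
Here 1−s−f = 0.571 and s = 0.028.
u_1 = 0.036800 × 0.571 + 0.028 = 0.049013.
u_2 = 0.049013 × 0.571 + 0.028 = 0.055986.
u_3 = 0.055986 × 0.571 + 0.028 = 0.059968.
u_4 = 0.059968 × 0.571 + 0.028 = 0.062242.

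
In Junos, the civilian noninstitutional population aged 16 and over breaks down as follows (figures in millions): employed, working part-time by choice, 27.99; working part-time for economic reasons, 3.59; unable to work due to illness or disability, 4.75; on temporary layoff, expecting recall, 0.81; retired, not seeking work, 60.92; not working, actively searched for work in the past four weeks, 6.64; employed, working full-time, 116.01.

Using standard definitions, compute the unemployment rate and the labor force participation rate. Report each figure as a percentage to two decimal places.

Unemployment rate ≈ 4.81%; labor force participation rate ≈ 70.25%.

Employed = 27.99 + 3.59 + 116.01 = 147.59 million (anyone who worked, including part-time for economic reasons, counts as employed).
Unemployed = 0.81 + 6.64 = 7.45 million (jobless and actively searching, or on temporary layoff).
Labor force = 147.59 + 7.45 = 155.04 million.
Not in labor force = 4.75 + 60.92 = 65.67 million (those not working and not actively searching are outside the labor force).
Civilian working-age population = 155.04 + 65.67 = 220.71 million.
Unemployment rate = 7.45 / 155.04 = 4.81%.
Labor force participation rate = 155.04 / 220.71 = 70.25%.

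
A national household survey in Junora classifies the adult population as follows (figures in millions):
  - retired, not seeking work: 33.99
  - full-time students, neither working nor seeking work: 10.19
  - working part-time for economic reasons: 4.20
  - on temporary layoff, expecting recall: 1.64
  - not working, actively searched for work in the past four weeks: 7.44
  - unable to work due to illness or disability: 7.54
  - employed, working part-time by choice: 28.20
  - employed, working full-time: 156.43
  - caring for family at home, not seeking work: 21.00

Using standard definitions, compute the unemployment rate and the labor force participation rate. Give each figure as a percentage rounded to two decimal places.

Unemployment rate ≈ 4.59%; labor force participation rate ≈ 73.13%.

Employed = 4.20 + 28.20 + 156.43 = 188.83 million (anyone who worked, including part-time for economic reasons, counts as employed).
Unemployed = 1.64 + 7.44 = 9.08 million (jobless and actively searching, or on temporary layoff).
Labor force = 188.83 + 9.08 = 197.91 million.
Not in labor force = 33.99 + 10.19 + 7.54 + 21.00 = 72.72 million (those not working and not actively searching are outside the labor force).
Civilian working-age population = 197.91 + 72.72 = 270.63 million.
Unemployment rate = 9.08 / 197.91 = 4.59%.
Labor force participation rate = 197.91 / 270.63 = 73.13%.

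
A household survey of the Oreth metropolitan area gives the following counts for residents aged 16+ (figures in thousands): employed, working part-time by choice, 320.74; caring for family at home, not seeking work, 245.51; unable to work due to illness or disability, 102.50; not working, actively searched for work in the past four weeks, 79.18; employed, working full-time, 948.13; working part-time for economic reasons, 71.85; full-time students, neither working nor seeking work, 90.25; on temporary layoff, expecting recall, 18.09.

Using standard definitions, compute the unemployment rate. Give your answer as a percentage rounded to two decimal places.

Employed = 320.74 + 948.13 + 71.85 = 1,340.72 thousand (anyone who worked, including part-time for economic reasons, counts as employed).
Unemployed = 79.18 + 18.09 = 97.27 thousand (jobless and actively searching, or on temporary layoff).
Labor force = 1,340.72 + 97.27 = 1,437.99 thousand.
Unemployment rate = 97.27 / 1,437.99 = 6.76%.

Unemployment rate ≈ 6.76%.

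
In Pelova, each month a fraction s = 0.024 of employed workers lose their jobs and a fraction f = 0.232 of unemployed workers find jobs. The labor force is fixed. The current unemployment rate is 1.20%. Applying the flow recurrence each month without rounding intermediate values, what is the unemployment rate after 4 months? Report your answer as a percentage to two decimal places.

Unemployment rate after four months ≈ 6.87%.

With a fixed labor force, u_{t+1} = u_t + s·(1−u_t) − f·u_t = u_t·(1−s−f) + s.
Here 1−s−f = 0.744 and s = 0.024.
u_1 = 0.012000 × 0.744 + 0.024 = 0.032928.
u_2 = 0.032928 × 0.744 + 0.024 = 0.048498.
u_3 = 0.048498 × 0.744 + 0.024 = 0.060083.
u_4 = 0.060083 × 0.744 + 0.024 = 0.068702.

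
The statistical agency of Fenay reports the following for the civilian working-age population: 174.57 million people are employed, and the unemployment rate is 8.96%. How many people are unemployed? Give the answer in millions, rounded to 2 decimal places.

About 17.18 million are unemployed.

Let U be the number unemployed. The labor force is E + U, and U/(E+U) = 0.0896.
So U = 0.0896 × 174.57 / (1 − 0.0896) = 15.6415 / 0.9104 ≈ 17.18 million.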